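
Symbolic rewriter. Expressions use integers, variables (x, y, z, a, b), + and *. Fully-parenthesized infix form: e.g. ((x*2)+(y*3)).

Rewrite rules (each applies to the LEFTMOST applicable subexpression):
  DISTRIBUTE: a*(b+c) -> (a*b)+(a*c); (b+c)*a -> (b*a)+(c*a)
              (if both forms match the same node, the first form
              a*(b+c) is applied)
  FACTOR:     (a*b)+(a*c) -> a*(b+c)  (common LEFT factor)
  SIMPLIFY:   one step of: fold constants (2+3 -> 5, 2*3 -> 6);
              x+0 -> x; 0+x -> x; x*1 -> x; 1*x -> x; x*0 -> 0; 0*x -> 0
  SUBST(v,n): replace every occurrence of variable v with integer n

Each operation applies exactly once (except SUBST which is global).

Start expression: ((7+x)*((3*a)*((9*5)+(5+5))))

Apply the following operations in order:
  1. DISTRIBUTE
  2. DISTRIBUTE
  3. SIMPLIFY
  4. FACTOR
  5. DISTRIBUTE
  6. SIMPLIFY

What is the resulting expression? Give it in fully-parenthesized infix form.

Start: ((7+x)*((3*a)*((9*5)+(5+5))))
Apply DISTRIBUTE at root (target: ((7+x)*((3*a)*((9*5)+(5+5))))): ((7+x)*((3*a)*((9*5)+(5+5)))) -> ((7*((3*a)*((9*5)+(5+5))))+(x*((3*a)*((9*5)+(5+5)))))
Apply DISTRIBUTE at LR (target: ((3*a)*((9*5)+(5+5)))): ((7*((3*a)*((9*5)+(5+5))))+(x*((3*a)*((9*5)+(5+5))))) -> ((7*(((3*a)*(9*5))+((3*a)*(5+5))))+(x*((3*a)*((9*5)+(5+5)))))
Apply SIMPLIFY at LRLR (target: (9*5)): ((7*(((3*a)*(9*5))+((3*a)*(5+5))))+(x*((3*a)*((9*5)+(5+5))))) -> ((7*(((3*a)*45)+((3*a)*(5+5))))+(x*((3*a)*((9*5)+(5+5)))))
Apply FACTOR at LR (target: (((3*a)*45)+((3*a)*(5+5)))): ((7*(((3*a)*45)+((3*a)*(5+5))))+(x*((3*a)*((9*5)+(5+5))))) -> ((7*((3*a)*(45+(5+5))))+(x*((3*a)*((9*5)+(5+5)))))
Apply DISTRIBUTE at LR (target: ((3*a)*(45+(5+5)))): ((7*((3*a)*(45+(5+5))))+(x*((3*a)*((9*5)+(5+5))))) -> ((7*(((3*a)*45)+((3*a)*(5+5))))+(x*((3*a)*((9*5)+(5+5)))))
Apply SIMPLIFY at LRRR (target: (5+5)): ((7*(((3*a)*45)+((3*a)*(5+5))))+(x*((3*a)*((9*5)+(5+5))))) -> ((7*(((3*a)*45)+((3*a)*10)))+(x*((3*a)*((9*5)+(5+5)))))

Answer: ((7*(((3*a)*45)+((3*a)*10)))+(x*((3*a)*((9*5)+(5+5)))))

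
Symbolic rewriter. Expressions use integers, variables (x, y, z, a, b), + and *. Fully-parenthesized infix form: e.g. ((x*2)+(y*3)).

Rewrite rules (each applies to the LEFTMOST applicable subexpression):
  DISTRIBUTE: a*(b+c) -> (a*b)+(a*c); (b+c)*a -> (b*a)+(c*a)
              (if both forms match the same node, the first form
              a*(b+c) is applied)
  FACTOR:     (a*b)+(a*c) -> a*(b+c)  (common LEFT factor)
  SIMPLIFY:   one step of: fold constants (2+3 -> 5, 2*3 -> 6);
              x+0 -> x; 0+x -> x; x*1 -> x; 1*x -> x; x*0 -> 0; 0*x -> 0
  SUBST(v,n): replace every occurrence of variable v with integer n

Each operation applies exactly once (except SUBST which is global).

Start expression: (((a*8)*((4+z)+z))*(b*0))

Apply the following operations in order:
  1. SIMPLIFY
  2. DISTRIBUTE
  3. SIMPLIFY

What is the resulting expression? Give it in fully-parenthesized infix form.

Start: (((a*8)*((4+z)+z))*(b*0))
Apply SIMPLIFY at R (target: (b*0)): (((a*8)*((4+z)+z))*(b*0)) -> (((a*8)*((4+z)+z))*0)
Apply DISTRIBUTE at L (target: ((a*8)*((4+z)+z))): (((a*8)*((4+z)+z))*0) -> ((((a*8)*(4+z))+((a*8)*z))*0)
Apply SIMPLIFY at root (target: ((((a*8)*(4+z))+((a*8)*z))*0)): ((((a*8)*(4+z))+((a*8)*z))*0) -> 0

Answer: 0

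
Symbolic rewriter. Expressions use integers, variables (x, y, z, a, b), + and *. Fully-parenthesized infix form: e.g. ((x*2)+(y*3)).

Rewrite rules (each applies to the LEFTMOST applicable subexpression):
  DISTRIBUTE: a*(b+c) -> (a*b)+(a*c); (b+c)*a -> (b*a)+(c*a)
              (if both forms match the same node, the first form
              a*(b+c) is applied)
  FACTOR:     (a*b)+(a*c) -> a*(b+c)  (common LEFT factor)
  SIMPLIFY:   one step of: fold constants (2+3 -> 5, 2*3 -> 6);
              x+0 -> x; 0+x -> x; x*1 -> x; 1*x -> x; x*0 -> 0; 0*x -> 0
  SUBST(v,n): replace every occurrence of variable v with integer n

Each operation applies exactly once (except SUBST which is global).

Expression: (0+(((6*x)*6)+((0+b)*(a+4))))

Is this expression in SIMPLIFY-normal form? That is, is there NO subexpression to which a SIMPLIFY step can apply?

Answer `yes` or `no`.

Answer: no

Derivation:
Expression: (0+(((6*x)*6)+((0+b)*(a+4))))
Scanning for simplifiable subexpressions (pre-order)...
  at root: (0+(((6*x)*6)+((0+b)*(a+4)))) (SIMPLIFIABLE)
  at R: (((6*x)*6)+((0+b)*(a+4))) (not simplifiable)
  at RL: ((6*x)*6) (not simplifiable)
  at RLL: (6*x) (not simplifiable)
  at RR: ((0+b)*(a+4)) (not simplifiable)
  at RRL: (0+b) (SIMPLIFIABLE)
  at RRR: (a+4) (not simplifiable)
Found simplifiable subexpr at path root: (0+(((6*x)*6)+((0+b)*(a+4))))
One SIMPLIFY step would give: (((6*x)*6)+((0+b)*(a+4)))
-> NOT in normal form.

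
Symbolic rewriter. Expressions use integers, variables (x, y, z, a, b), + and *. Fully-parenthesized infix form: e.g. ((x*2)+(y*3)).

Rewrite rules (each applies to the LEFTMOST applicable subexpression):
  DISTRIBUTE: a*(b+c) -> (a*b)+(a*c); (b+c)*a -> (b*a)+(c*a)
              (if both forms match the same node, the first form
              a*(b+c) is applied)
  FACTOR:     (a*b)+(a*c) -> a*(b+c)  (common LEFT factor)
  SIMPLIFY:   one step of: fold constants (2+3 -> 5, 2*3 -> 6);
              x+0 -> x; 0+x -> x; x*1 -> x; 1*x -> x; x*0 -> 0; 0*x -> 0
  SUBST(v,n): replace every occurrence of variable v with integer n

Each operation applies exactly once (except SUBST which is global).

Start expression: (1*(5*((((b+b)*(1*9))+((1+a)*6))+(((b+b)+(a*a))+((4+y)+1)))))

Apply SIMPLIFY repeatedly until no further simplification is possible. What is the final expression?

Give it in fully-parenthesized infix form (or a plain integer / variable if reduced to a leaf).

Answer: (5*((((b+b)*9)+((1+a)*6))+(((b+b)+(a*a))+((4+y)+1))))

Derivation:
Start: (1*(5*((((b+b)*(1*9))+((1+a)*6))+(((b+b)+(a*a))+((4+y)+1)))))
Step 1: at root: (1*(5*((((b+b)*(1*9))+((1+a)*6))+(((b+b)+(a*a))+((4+y)+1))))) -> (5*((((b+b)*(1*9))+((1+a)*6))+(((b+b)+(a*a))+((4+y)+1)))); overall: (1*(5*((((b+b)*(1*9))+((1+a)*6))+(((b+b)+(a*a))+((4+y)+1))))) -> (5*((((b+b)*(1*9))+((1+a)*6))+(((b+b)+(a*a))+((4+y)+1))))
Step 2: at RLLR: (1*9) -> 9; overall: (5*((((b+b)*(1*9))+((1+a)*6))+(((b+b)+(a*a))+((4+y)+1)))) -> (5*((((b+b)*9)+((1+a)*6))+(((b+b)+(a*a))+((4+y)+1))))
Fixed point: (5*((((b+b)*9)+((1+a)*6))+(((b+b)+(a*a))+((4+y)+1))))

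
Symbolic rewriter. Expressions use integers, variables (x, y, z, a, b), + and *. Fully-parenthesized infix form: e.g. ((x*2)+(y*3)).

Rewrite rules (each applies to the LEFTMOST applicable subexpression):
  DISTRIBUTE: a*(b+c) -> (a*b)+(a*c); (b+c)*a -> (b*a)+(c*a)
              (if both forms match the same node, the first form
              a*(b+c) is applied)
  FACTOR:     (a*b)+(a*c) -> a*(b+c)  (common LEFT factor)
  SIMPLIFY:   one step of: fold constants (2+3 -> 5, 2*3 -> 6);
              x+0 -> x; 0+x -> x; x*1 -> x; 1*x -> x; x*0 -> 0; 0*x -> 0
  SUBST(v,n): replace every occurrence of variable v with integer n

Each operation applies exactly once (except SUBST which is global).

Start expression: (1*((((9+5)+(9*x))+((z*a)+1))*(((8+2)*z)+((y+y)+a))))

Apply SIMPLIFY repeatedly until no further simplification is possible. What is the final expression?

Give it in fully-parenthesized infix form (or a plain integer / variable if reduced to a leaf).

Start: (1*((((9+5)+(9*x))+((z*a)+1))*(((8+2)*z)+((y+y)+a))))
Step 1: at root: (1*((((9+5)+(9*x))+((z*a)+1))*(((8+2)*z)+((y+y)+a)))) -> ((((9+5)+(9*x))+((z*a)+1))*(((8+2)*z)+((y+y)+a))); overall: (1*((((9+5)+(9*x))+((z*a)+1))*(((8+2)*z)+((y+y)+a)))) -> ((((9+5)+(9*x))+((z*a)+1))*(((8+2)*z)+((y+y)+a)))
Step 2: at LLL: (9+5) -> 14; overall: ((((9+5)+(9*x))+((z*a)+1))*(((8+2)*z)+((y+y)+a))) -> (((14+(9*x))+((z*a)+1))*(((8+2)*z)+((y+y)+a)))
Step 3: at RLL: (8+2) -> 10; overall: (((14+(9*x))+((z*a)+1))*(((8+2)*z)+((y+y)+a))) -> (((14+(9*x))+((z*a)+1))*((10*z)+((y+y)+a)))
Fixed point: (((14+(9*x))+((z*a)+1))*((10*z)+((y+y)+a)))

Answer: (((14+(9*x))+((z*a)+1))*((10*z)+((y+y)+a)))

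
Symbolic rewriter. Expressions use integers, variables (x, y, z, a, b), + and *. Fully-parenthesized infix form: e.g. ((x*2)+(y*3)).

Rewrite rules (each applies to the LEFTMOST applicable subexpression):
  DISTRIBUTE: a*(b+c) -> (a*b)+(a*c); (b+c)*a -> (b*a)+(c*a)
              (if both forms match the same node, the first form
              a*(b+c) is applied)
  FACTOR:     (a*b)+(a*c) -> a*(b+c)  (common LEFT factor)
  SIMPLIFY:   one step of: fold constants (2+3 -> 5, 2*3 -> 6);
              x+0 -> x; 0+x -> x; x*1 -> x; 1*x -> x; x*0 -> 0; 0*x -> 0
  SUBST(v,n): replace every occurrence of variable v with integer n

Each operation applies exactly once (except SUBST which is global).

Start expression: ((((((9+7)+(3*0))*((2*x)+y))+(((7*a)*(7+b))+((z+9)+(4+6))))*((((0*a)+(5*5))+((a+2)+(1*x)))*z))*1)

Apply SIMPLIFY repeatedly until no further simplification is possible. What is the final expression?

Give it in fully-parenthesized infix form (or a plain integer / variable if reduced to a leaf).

Start: ((((((9+7)+(3*0))*((2*x)+y))+(((7*a)*(7+b))+((z+9)+(4+6))))*((((0*a)+(5*5))+((a+2)+(1*x)))*z))*1)
Step 1: at root: ((((((9+7)+(3*0))*((2*x)+y))+(((7*a)*(7+b))+((z+9)+(4+6))))*((((0*a)+(5*5))+((a+2)+(1*x)))*z))*1) -> (((((9+7)+(3*0))*((2*x)+y))+(((7*a)*(7+b))+((z+9)+(4+6))))*((((0*a)+(5*5))+((a+2)+(1*x)))*z)); overall: ((((((9+7)+(3*0))*((2*x)+y))+(((7*a)*(7+b))+((z+9)+(4+6))))*((((0*a)+(5*5))+((a+2)+(1*x)))*z))*1) -> (((((9+7)+(3*0))*((2*x)+y))+(((7*a)*(7+b))+((z+9)+(4+6))))*((((0*a)+(5*5))+((a+2)+(1*x)))*z))
Step 2: at LLLL: (9+7) -> 16; overall: (((((9+7)+(3*0))*((2*x)+y))+(((7*a)*(7+b))+((z+9)+(4+6))))*((((0*a)+(5*5))+((a+2)+(1*x)))*z)) -> ((((16+(3*0))*((2*x)+y))+(((7*a)*(7+b))+((z+9)+(4+6))))*((((0*a)+(5*5))+((a+2)+(1*x)))*z))
Step 3: at LLLR: (3*0) -> 0; overall: ((((16+(3*0))*((2*x)+y))+(((7*a)*(7+b))+((z+9)+(4+6))))*((((0*a)+(5*5))+((a+2)+(1*x)))*z)) -> ((((16+0)*((2*x)+y))+(((7*a)*(7+b))+((z+9)+(4+6))))*((((0*a)+(5*5))+((a+2)+(1*x)))*z))
Step 4: at LLL: (16+0) -> 16; overall: ((((16+0)*((2*x)+y))+(((7*a)*(7+b))+((z+9)+(4+6))))*((((0*a)+(5*5))+((a+2)+(1*x)))*z)) -> (((16*((2*x)+y))+(((7*a)*(7+b))+((z+9)+(4+6))))*((((0*a)+(5*5))+((a+2)+(1*x)))*z))
Step 5: at LRRR: (4+6) -> 10; overall: (((16*((2*x)+y))+(((7*a)*(7+b))+((z+9)+(4+6))))*((((0*a)+(5*5))+((a+2)+(1*x)))*z)) -> (((16*((2*x)+y))+(((7*a)*(7+b))+((z+9)+10)))*((((0*a)+(5*5))+((a+2)+(1*x)))*z))
Step 6: at RLLL: (0*a) -> 0; overall: (((16*((2*x)+y))+(((7*a)*(7+b))+((z+9)+10)))*((((0*a)+(5*5))+((a+2)+(1*x)))*z)) -> (((16*((2*x)+y))+(((7*a)*(7+b))+((z+9)+10)))*(((0+(5*5))+((a+2)+(1*x)))*z))
Step 7: at RLL: (0+(5*5)) -> (5*5); overall: (((16*((2*x)+y))+(((7*a)*(7+b))+((z+9)+10)))*(((0+(5*5))+((a+2)+(1*x)))*z)) -> (((16*((2*x)+y))+(((7*a)*(7+b))+((z+9)+10)))*(((5*5)+((a+2)+(1*x)))*z))
Step 8: at RLL: (5*5) -> 25; overall: (((16*((2*x)+y))+(((7*a)*(7+b))+((z+9)+10)))*(((5*5)+((a+2)+(1*x)))*z)) -> (((16*((2*x)+y))+(((7*a)*(7+b))+((z+9)+10)))*((25+((a+2)+(1*x)))*z))
Step 9: at RLRR: (1*x) -> x; overall: (((16*((2*x)+y))+(((7*a)*(7+b))+((z+9)+10)))*((25+((a+2)+(1*x)))*z)) -> (((16*((2*x)+y))+(((7*a)*(7+b))+((z+9)+10)))*((25+((a+2)+x))*z))
Fixed point: (((16*((2*x)+y))+(((7*a)*(7+b))+((z+9)+10)))*((25+((a+2)+x))*z))

Answer: (((16*((2*x)+y))+(((7*a)*(7+b))+((z+9)+10)))*((25+((a+2)+x))*z))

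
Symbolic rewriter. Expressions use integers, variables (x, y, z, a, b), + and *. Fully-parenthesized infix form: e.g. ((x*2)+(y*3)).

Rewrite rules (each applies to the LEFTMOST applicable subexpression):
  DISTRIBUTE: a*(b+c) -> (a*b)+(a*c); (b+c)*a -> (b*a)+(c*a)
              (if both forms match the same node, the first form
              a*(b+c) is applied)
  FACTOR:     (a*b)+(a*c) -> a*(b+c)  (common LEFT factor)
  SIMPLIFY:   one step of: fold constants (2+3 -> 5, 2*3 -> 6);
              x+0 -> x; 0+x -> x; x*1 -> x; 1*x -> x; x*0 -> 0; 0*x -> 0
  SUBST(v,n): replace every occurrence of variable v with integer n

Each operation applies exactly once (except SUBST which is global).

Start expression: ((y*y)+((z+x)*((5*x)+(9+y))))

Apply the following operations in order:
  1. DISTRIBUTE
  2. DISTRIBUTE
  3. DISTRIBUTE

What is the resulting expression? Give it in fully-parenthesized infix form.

Answer: ((y*y)+(((z*(5*x))+(x*(5*x)))+(((z+x)*9)+((z+x)*y))))

Derivation:
Start: ((y*y)+((z+x)*((5*x)+(9+y))))
Apply DISTRIBUTE at R (target: ((z+x)*((5*x)+(9+y)))): ((y*y)+((z+x)*((5*x)+(9+y)))) -> ((y*y)+(((z+x)*(5*x))+((z+x)*(9+y))))
Apply DISTRIBUTE at RL (target: ((z+x)*(5*x))): ((y*y)+(((z+x)*(5*x))+((z+x)*(9+y)))) -> ((y*y)+(((z*(5*x))+(x*(5*x)))+((z+x)*(9+y))))
Apply DISTRIBUTE at RR (target: ((z+x)*(9+y))): ((y*y)+(((z*(5*x))+(x*(5*x)))+((z+x)*(9+y)))) -> ((y*y)+(((z*(5*x))+(x*(5*x)))+(((z+x)*9)+((z+x)*y))))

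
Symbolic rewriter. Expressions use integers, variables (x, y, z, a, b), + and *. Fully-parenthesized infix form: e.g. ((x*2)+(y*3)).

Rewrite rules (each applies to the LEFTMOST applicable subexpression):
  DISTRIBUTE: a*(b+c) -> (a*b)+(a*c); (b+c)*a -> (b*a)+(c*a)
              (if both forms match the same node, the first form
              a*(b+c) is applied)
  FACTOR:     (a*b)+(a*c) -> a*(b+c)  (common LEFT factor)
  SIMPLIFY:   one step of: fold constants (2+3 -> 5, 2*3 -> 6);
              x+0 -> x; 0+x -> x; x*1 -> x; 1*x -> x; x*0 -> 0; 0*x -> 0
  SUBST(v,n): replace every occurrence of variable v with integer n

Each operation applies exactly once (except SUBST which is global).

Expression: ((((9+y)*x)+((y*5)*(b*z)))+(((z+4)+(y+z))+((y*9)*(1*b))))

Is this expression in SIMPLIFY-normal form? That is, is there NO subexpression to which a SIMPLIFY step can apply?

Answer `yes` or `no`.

Expression: ((((9+y)*x)+((y*5)*(b*z)))+(((z+4)+(y+z))+((y*9)*(1*b))))
Scanning for simplifiable subexpressions (pre-order)...
  at root: ((((9+y)*x)+((y*5)*(b*z)))+(((z+4)+(y+z))+((y*9)*(1*b)))) (not simplifiable)
  at L: (((9+y)*x)+((y*5)*(b*z))) (not simplifiable)
  at LL: ((9+y)*x) (not simplifiable)
  at LLL: (9+y) (not simplifiable)
  at LR: ((y*5)*(b*z)) (not simplifiable)
  at LRL: (y*5) (not simplifiable)
  at LRR: (b*z) (not simplifiable)
  at R: (((z+4)+(y+z))+((y*9)*(1*b))) (not simplifiable)
  at RL: ((z+4)+(y+z)) (not simplifiable)
  at RLL: (z+4) (not simplifiable)
  at RLR: (y+z) (not simplifiable)
  at RR: ((y*9)*(1*b)) (not simplifiable)
  at RRL: (y*9) (not simplifiable)
  at RRR: (1*b) (SIMPLIFIABLE)
Found simplifiable subexpr at path RRR: (1*b)
One SIMPLIFY step would give: ((((9+y)*x)+((y*5)*(b*z)))+(((z+4)+(y+z))+((y*9)*b)))
-> NOT in normal form.

Answer: no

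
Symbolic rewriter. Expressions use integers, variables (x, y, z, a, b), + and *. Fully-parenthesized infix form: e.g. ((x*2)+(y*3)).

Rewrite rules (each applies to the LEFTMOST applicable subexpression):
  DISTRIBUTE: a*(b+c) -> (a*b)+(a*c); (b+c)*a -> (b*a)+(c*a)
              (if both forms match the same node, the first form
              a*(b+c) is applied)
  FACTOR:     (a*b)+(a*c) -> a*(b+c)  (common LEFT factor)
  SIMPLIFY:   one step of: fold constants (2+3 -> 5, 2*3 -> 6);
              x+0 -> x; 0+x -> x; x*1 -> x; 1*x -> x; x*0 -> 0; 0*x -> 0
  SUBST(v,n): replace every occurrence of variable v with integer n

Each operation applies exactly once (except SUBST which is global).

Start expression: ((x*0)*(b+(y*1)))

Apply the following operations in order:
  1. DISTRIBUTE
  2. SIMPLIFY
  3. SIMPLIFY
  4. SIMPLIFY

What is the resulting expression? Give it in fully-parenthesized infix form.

Start: ((x*0)*(b+(y*1)))
Apply DISTRIBUTE at root (target: ((x*0)*(b+(y*1)))): ((x*0)*(b+(y*1))) -> (((x*0)*b)+((x*0)*(y*1)))
Apply SIMPLIFY at LL (target: (x*0)): (((x*0)*b)+((x*0)*(y*1))) -> ((0*b)+((x*0)*(y*1)))
Apply SIMPLIFY at L (target: (0*b)): ((0*b)+((x*0)*(y*1))) -> (0+((x*0)*(y*1)))
Apply SIMPLIFY at root (target: (0+((x*0)*(y*1)))): (0+((x*0)*(y*1))) -> ((x*0)*(y*1))

Answer: ((x*0)*(y*1))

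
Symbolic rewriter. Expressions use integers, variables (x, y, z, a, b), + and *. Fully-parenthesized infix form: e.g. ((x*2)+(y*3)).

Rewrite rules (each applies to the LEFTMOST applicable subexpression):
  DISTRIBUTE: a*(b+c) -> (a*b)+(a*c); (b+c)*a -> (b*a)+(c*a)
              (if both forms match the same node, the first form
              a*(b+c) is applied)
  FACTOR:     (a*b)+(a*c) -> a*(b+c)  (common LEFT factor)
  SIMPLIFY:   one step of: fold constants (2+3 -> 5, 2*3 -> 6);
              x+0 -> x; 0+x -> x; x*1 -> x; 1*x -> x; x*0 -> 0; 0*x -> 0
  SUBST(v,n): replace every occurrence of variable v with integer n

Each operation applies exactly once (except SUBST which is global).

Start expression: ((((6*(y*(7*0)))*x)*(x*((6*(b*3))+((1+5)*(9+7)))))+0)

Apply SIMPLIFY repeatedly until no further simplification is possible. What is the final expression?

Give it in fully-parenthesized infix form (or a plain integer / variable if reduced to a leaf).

Start: ((((6*(y*(7*0)))*x)*(x*((6*(b*3))+((1+5)*(9+7)))))+0)
Step 1: at root: ((((6*(y*(7*0)))*x)*(x*((6*(b*3))+((1+5)*(9+7)))))+0) -> (((6*(y*(7*0)))*x)*(x*((6*(b*3))+((1+5)*(9+7))))); overall: ((((6*(y*(7*0)))*x)*(x*((6*(b*3))+((1+5)*(9+7)))))+0) -> (((6*(y*(7*0)))*x)*(x*((6*(b*3))+((1+5)*(9+7)))))
Step 2: at LLRR: (7*0) -> 0; overall: (((6*(y*(7*0)))*x)*(x*((6*(b*3))+((1+5)*(9+7))))) -> (((6*(y*0))*x)*(x*((6*(b*3))+((1+5)*(9+7)))))
Step 3: at LLR: (y*0) -> 0; overall: (((6*(y*0))*x)*(x*((6*(b*3))+((1+5)*(9+7))))) -> (((6*0)*x)*(x*((6*(b*3))+((1+5)*(9+7)))))
Step 4: at LL: (6*0) -> 0; overall: (((6*0)*x)*(x*((6*(b*3))+((1+5)*(9+7))))) -> ((0*x)*(x*((6*(b*3))+((1+5)*(9+7)))))
Step 5: at L: (0*x) -> 0; overall: ((0*x)*(x*((6*(b*3))+((1+5)*(9+7))))) -> (0*(x*((6*(b*3))+((1+5)*(9+7)))))
Step 6: at root: (0*(x*((6*(b*3))+((1+5)*(9+7))))) -> 0; overall: (0*(x*((6*(b*3))+((1+5)*(9+7))))) -> 0
Fixed point: 0

Answer: 0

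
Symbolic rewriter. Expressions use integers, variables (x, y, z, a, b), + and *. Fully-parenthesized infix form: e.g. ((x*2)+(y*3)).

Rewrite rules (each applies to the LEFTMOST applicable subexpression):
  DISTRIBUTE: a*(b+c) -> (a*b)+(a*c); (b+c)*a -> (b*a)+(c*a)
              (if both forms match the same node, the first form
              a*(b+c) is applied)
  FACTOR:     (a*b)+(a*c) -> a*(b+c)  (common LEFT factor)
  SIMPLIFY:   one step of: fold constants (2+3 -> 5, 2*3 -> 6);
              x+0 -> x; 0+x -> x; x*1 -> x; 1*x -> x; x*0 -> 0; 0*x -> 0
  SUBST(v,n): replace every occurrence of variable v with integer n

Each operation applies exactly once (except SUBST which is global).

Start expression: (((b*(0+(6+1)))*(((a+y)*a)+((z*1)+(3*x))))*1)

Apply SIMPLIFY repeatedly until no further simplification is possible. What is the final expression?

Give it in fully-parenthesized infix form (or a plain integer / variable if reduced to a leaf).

Start: (((b*(0+(6+1)))*(((a+y)*a)+((z*1)+(3*x))))*1)
Step 1: at root: (((b*(0+(6+1)))*(((a+y)*a)+((z*1)+(3*x))))*1) -> ((b*(0+(6+1)))*(((a+y)*a)+((z*1)+(3*x)))); overall: (((b*(0+(6+1)))*(((a+y)*a)+((z*1)+(3*x))))*1) -> ((b*(0+(6+1)))*(((a+y)*a)+((z*1)+(3*x))))
Step 2: at LR: (0+(6+1)) -> (6+1); overall: ((b*(0+(6+1)))*(((a+y)*a)+((z*1)+(3*x)))) -> ((b*(6+1))*(((a+y)*a)+((z*1)+(3*x))))
Step 3: at LR: (6+1) -> 7; overall: ((b*(6+1))*(((a+y)*a)+((z*1)+(3*x)))) -> ((b*7)*(((a+y)*a)+((z*1)+(3*x))))
Step 4: at RRL: (z*1) -> z; overall: ((b*7)*(((a+y)*a)+((z*1)+(3*x)))) -> ((b*7)*(((a+y)*a)+(z+(3*x))))
Fixed point: ((b*7)*(((a+y)*a)+(z+(3*x))))

Answer: ((b*7)*(((a+y)*a)+(z+(3*x))))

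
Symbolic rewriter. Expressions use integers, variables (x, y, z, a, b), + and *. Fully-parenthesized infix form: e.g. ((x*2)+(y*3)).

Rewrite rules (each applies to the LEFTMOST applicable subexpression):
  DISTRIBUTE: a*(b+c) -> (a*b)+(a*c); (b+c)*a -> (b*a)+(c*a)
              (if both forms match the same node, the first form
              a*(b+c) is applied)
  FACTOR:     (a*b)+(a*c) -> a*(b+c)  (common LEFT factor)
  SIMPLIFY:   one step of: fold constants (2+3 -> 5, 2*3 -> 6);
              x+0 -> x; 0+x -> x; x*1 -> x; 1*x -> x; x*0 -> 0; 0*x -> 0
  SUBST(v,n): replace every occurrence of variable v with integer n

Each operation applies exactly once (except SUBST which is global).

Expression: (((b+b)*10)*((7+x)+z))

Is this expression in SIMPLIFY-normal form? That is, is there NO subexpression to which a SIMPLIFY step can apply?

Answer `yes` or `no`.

Answer: yes

Derivation:
Expression: (((b+b)*10)*((7+x)+z))
Scanning for simplifiable subexpressions (pre-order)...
  at root: (((b+b)*10)*((7+x)+z)) (not simplifiable)
  at L: ((b+b)*10) (not simplifiable)
  at LL: (b+b) (not simplifiable)
  at R: ((7+x)+z) (not simplifiable)
  at RL: (7+x) (not simplifiable)
Result: no simplifiable subexpression found -> normal form.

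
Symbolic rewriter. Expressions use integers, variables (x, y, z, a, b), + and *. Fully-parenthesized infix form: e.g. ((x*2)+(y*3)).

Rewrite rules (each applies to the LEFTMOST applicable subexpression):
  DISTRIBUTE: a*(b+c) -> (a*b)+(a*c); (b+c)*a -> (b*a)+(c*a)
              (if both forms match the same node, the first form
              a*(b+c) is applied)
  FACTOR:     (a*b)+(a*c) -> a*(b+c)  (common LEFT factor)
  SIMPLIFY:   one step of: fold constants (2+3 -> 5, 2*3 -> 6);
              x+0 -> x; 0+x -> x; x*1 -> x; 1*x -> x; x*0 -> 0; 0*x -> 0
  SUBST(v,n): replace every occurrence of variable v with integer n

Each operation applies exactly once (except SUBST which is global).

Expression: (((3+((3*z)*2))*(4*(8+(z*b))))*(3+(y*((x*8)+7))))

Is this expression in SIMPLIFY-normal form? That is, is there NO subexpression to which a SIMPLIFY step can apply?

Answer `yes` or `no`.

Expression: (((3+((3*z)*2))*(4*(8+(z*b))))*(3+(y*((x*8)+7))))
Scanning for simplifiable subexpressions (pre-order)...
  at root: (((3+((3*z)*2))*(4*(8+(z*b))))*(3+(y*((x*8)+7)))) (not simplifiable)
  at L: ((3+((3*z)*2))*(4*(8+(z*b)))) (not simplifiable)
  at LL: (3+((3*z)*2)) (not simplifiable)
  at LLR: ((3*z)*2) (not simplifiable)
  at LLRL: (3*z) (not simplifiable)
  at LR: (4*(8+(z*b))) (not simplifiable)
  at LRR: (8+(z*b)) (not simplifiable)
  at LRRR: (z*b) (not simplifiable)
  at R: (3+(y*((x*8)+7))) (not simplifiable)
  at RR: (y*((x*8)+7)) (not simplifiable)
  at RRR: ((x*8)+7) (not simplifiable)
  at RRRL: (x*8) (not simplifiable)
Result: no simplifiable subexpression found -> normal form.

Answer: yes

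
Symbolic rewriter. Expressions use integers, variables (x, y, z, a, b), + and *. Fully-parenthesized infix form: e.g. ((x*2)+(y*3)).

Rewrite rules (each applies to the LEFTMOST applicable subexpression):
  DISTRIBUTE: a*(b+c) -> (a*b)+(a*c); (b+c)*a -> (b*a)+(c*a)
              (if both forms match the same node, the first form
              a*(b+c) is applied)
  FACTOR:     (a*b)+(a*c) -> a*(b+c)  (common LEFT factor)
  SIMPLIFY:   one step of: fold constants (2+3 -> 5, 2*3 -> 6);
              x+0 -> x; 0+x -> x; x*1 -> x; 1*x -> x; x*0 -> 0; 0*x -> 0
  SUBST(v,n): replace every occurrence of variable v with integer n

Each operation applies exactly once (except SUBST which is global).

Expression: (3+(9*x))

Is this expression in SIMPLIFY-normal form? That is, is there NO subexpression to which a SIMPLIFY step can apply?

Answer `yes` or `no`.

Expression: (3+(9*x))
Scanning for simplifiable subexpressions (pre-order)...
  at root: (3+(9*x)) (not simplifiable)
  at R: (9*x) (not simplifiable)
Result: no simplifiable subexpression found -> normal form.

Answer: yes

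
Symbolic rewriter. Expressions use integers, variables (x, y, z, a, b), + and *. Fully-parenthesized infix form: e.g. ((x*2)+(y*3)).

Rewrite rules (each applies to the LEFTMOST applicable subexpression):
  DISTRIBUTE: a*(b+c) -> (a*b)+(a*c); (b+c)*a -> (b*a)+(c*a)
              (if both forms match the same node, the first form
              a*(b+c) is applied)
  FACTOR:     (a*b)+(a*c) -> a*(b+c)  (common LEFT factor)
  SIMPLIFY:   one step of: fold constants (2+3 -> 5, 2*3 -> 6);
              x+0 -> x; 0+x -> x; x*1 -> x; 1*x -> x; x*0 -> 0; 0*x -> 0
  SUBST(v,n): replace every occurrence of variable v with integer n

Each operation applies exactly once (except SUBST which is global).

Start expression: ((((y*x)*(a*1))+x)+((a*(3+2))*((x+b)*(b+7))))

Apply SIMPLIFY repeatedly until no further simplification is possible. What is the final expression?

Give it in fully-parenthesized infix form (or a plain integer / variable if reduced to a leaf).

Answer: ((((y*x)*a)+x)+((a*5)*((x+b)*(b+7))))

Derivation:
Start: ((((y*x)*(a*1))+x)+((a*(3+2))*((x+b)*(b+7))))
Step 1: at LLR: (a*1) -> a; overall: ((((y*x)*(a*1))+x)+((a*(3+2))*((x+b)*(b+7)))) -> ((((y*x)*a)+x)+((a*(3+2))*((x+b)*(b+7))))
Step 2: at RLR: (3+2) -> 5; overall: ((((y*x)*a)+x)+((a*(3+2))*((x+b)*(b+7)))) -> ((((y*x)*a)+x)+((a*5)*((x+b)*(b+7))))
Fixed point: ((((y*x)*a)+x)+((a*5)*((x+b)*(b+7))))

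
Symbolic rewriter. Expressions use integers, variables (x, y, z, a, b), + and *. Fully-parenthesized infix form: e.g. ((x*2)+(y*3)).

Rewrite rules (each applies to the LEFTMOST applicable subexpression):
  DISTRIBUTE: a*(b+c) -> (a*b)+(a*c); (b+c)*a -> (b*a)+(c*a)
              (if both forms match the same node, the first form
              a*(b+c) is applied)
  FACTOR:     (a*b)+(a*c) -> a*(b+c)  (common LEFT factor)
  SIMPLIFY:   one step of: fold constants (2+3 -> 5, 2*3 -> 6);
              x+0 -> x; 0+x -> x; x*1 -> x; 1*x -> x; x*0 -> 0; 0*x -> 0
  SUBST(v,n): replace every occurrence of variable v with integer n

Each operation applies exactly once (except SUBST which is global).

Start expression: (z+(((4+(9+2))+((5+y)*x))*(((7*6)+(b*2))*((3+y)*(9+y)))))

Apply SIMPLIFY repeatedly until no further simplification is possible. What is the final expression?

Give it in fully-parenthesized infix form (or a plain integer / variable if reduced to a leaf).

Answer: (z+((15+((5+y)*x))*((42+(b*2))*((3+y)*(9+y)))))

Derivation:
Start: (z+(((4+(9+2))+((5+y)*x))*(((7*6)+(b*2))*((3+y)*(9+y)))))
Step 1: at RLLR: (9+2) -> 11; overall: (z+(((4+(9+2))+((5+y)*x))*(((7*6)+(b*2))*((3+y)*(9+y))))) -> (z+(((4+11)+((5+y)*x))*(((7*6)+(b*2))*((3+y)*(9+y)))))
Step 2: at RLL: (4+11) -> 15; overall: (z+(((4+11)+((5+y)*x))*(((7*6)+(b*2))*((3+y)*(9+y))))) -> (z+((15+((5+y)*x))*(((7*6)+(b*2))*((3+y)*(9+y)))))
Step 3: at RRLL: (7*6) -> 42; overall: (z+((15+((5+y)*x))*(((7*6)+(b*2))*((3+y)*(9+y))))) -> (z+((15+((5+y)*x))*((42+(b*2))*((3+y)*(9+y)))))
Fixed point: (z+((15+((5+y)*x))*((42+(b*2))*((3+y)*(9+y)))))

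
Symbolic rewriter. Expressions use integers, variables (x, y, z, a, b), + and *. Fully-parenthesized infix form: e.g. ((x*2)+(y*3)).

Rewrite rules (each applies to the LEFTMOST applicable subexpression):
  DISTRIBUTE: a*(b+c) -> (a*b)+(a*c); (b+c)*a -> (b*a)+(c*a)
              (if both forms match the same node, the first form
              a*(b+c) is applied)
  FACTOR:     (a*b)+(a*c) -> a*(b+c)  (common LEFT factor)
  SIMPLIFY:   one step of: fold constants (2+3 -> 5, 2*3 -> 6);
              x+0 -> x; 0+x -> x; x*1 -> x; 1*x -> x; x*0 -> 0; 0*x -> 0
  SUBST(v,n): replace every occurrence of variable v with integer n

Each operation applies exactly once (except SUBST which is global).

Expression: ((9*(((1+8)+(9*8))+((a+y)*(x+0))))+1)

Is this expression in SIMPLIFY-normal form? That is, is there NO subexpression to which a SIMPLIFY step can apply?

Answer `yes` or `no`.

Answer: no

Derivation:
Expression: ((9*(((1+8)+(9*8))+((a+y)*(x+0))))+1)
Scanning for simplifiable subexpressions (pre-order)...
  at root: ((9*(((1+8)+(9*8))+((a+y)*(x+0))))+1) (not simplifiable)
  at L: (9*(((1+8)+(9*8))+((a+y)*(x+0)))) (not simplifiable)
  at LR: (((1+8)+(9*8))+((a+y)*(x+0))) (not simplifiable)
  at LRL: ((1+8)+(9*8)) (not simplifiable)
  at LRLL: (1+8) (SIMPLIFIABLE)
  at LRLR: (9*8) (SIMPLIFIABLE)
  at LRR: ((a+y)*(x+0)) (not simplifiable)
  at LRRL: (a+y) (not simplifiable)
  at LRRR: (x+0) (SIMPLIFIABLE)
Found simplifiable subexpr at path LRLL: (1+8)
One SIMPLIFY step would give: ((9*((9+(9*8))+((a+y)*(x+0))))+1)
-> NOT in normal form.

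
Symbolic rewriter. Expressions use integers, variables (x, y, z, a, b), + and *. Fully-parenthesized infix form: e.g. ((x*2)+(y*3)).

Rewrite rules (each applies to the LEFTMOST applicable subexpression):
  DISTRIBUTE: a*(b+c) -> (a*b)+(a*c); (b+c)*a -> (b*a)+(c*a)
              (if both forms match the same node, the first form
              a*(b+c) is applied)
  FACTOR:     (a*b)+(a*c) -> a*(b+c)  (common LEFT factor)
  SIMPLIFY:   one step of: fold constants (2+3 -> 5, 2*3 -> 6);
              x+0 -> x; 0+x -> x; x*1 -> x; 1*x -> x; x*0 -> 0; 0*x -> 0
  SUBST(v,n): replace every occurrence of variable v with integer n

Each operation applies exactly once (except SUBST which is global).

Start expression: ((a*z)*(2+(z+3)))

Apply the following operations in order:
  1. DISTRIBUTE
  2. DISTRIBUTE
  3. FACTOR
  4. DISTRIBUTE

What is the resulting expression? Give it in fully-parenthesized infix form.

Start: ((a*z)*(2+(z+3)))
Apply DISTRIBUTE at root (target: ((a*z)*(2+(z+3)))): ((a*z)*(2+(z+3))) -> (((a*z)*2)+((a*z)*(z+3)))
Apply DISTRIBUTE at R (target: ((a*z)*(z+3))): (((a*z)*2)+((a*z)*(z+3))) -> (((a*z)*2)+(((a*z)*z)+((a*z)*3)))
Apply FACTOR at R (target: (((a*z)*z)+((a*z)*3))): (((a*z)*2)+(((a*z)*z)+((a*z)*3))) -> (((a*z)*2)+((a*z)*(z+3)))
Apply DISTRIBUTE at R (target: ((a*z)*(z+3))): (((a*z)*2)+((a*z)*(z+3))) -> (((a*z)*2)+(((a*z)*z)+((a*z)*3)))

Answer: (((a*z)*2)+(((a*z)*z)+((a*z)*3)))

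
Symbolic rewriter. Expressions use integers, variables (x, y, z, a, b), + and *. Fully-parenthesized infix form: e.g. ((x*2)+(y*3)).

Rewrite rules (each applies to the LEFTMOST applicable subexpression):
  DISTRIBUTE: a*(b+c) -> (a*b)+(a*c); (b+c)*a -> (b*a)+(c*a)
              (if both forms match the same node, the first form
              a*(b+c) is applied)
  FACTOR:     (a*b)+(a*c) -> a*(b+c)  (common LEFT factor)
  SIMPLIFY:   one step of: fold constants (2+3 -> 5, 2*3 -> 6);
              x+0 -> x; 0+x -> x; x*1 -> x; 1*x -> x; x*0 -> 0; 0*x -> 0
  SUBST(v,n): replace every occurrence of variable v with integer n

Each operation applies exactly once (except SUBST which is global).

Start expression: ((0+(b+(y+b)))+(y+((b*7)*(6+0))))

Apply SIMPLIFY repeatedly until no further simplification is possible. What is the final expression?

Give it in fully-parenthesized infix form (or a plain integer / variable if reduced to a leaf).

Start: ((0+(b+(y+b)))+(y+((b*7)*(6+0))))
Step 1: at L: (0+(b+(y+b))) -> (b+(y+b)); overall: ((0+(b+(y+b)))+(y+((b*7)*(6+0)))) -> ((b+(y+b))+(y+((b*7)*(6+0))))
Step 2: at RRR: (6+0) -> 6; overall: ((b+(y+b))+(y+((b*7)*(6+0)))) -> ((b+(y+b))+(y+((b*7)*6)))
Fixed point: ((b+(y+b))+(y+((b*7)*6)))

Answer: ((b+(y+b))+(y+((b*7)*6)))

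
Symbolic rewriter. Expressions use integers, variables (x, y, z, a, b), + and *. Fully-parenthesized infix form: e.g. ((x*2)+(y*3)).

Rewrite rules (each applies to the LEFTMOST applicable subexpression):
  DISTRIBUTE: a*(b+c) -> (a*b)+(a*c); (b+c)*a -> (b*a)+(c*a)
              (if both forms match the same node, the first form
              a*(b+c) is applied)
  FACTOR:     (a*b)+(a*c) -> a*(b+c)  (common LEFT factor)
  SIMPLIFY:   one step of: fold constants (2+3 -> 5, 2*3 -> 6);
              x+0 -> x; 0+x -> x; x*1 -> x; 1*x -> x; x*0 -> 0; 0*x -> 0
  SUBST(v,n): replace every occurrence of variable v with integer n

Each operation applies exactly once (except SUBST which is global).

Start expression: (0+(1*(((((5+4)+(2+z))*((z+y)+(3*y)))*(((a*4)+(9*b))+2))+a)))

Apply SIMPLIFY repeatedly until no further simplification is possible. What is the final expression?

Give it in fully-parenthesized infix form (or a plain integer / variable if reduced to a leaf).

Start: (0+(1*(((((5+4)+(2+z))*((z+y)+(3*y)))*(((a*4)+(9*b))+2))+a)))
Step 1: at root: (0+(1*(((((5+4)+(2+z))*((z+y)+(3*y)))*(((a*4)+(9*b))+2))+a))) -> (1*(((((5+4)+(2+z))*((z+y)+(3*y)))*(((a*4)+(9*b))+2))+a)); overall: (0+(1*(((((5+4)+(2+z))*((z+y)+(3*y)))*(((a*4)+(9*b))+2))+a))) -> (1*(((((5+4)+(2+z))*((z+y)+(3*y)))*(((a*4)+(9*b))+2))+a))
Step 2: at root: (1*(((((5+4)+(2+z))*((z+y)+(3*y)))*(((a*4)+(9*b))+2))+a)) -> (((((5+4)+(2+z))*((z+y)+(3*y)))*(((a*4)+(9*b))+2))+a); overall: (1*(((((5+4)+(2+z))*((z+y)+(3*y)))*(((a*4)+(9*b))+2))+a)) -> (((((5+4)+(2+z))*((z+y)+(3*y)))*(((a*4)+(9*b))+2))+a)
Step 3: at LLLL: (5+4) -> 9; overall: (((((5+4)+(2+z))*((z+y)+(3*y)))*(((a*4)+(9*b))+2))+a) -> ((((9+(2+z))*((z+y)+(3*y)))*(((a*4)+(9*b))+2))+a)
Fixed point: ((((9+(2+z))*((z+y)+(3*y)))*(((a*4)+(9*b))+2))+a)

Answer: ((((9+(2+z))*((z+y)+(3*y)))*(((a*4)+(9*b))+2))+a)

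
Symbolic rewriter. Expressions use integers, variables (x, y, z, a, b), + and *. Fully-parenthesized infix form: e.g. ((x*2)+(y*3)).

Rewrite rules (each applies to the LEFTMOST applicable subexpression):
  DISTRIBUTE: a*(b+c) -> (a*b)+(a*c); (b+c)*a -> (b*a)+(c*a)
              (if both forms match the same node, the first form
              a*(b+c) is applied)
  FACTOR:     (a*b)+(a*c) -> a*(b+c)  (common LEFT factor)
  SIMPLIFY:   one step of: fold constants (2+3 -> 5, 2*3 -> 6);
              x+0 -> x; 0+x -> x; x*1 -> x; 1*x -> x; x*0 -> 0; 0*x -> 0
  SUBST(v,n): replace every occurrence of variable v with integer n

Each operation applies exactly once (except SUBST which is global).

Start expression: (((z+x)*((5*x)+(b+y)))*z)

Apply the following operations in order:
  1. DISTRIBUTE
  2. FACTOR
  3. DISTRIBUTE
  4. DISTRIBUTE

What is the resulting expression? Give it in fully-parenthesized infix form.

Start: (((z+x)*((5*x)+(b+y)))*z)
Apply DISTRIBUTE at L (target: ((z+x)*((5*x)+(b+y)))): (((z+x)*((5*x)+(b+y)))*z) -> ((((z+x)*(5*x))+((z+x)*(b+y)))*z)
Apply FACTOR at L (target: (((z+x)*(5*x))+((z+x)*(b+y)))): ((((z+x)*(5*x))+((z+x)*(b+y)))*z) -> (((z+x)*((5*x)+(b+y)))*z)
Apply DISTRIBUTE at L (target: ((z+x)*((5*x)+(b+y)))): (((z+x)*((5*x)+(b+y)))*z) -> ((((z+x)*(5*x))+((z+x)*(b+y)))*z)
Apply DISTRIBUTE at root (target: ((((z+x)*(5*x))+((z+x)*(b+y)))*z)): ((((z+x)*(5*x))+((z+x)*(b+y)))*z) -> ((((z+x)*(5*x))*z)+(((z+x)*(b+y))*z))

Answer: ((((z+x)*(5*x))*z)+(((z+x)*(b+y))*z))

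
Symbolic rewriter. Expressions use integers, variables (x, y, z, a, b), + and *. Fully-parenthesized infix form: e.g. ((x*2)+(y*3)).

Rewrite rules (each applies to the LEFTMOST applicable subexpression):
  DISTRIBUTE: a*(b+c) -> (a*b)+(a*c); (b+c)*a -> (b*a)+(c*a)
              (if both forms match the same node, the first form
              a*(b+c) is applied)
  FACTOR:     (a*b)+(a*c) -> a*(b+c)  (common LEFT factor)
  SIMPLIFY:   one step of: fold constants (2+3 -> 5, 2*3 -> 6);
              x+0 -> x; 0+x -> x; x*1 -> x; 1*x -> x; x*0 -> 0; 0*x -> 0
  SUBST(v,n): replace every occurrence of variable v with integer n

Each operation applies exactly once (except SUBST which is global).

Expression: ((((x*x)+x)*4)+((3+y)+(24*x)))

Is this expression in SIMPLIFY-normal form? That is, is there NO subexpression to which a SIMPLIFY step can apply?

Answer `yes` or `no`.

Answer: yes

Derivation:
Expression: ((((x*x)+x)*4)+((3+y)+(24*x)))
Scanning for simplifiable subexpressions (pre-order)...
  at root: ((((x*x)+x)*4)+((3+y)+(24*x))) (not simplifiable)
  at L: (((x*x)+x)*4) (not simplifiable)
  at LL: ((x*x)+x) (not simplifiable)
  at LLL: (x*x) (not simplifiable)
  at R: ((3+y)+(24*x)) (not simplifiable)
  at RL: (3+y) (not simplifiable)
  at RR: (24*x) (not simplifiable)
Result: no simplifiable subexpression found -> normal form.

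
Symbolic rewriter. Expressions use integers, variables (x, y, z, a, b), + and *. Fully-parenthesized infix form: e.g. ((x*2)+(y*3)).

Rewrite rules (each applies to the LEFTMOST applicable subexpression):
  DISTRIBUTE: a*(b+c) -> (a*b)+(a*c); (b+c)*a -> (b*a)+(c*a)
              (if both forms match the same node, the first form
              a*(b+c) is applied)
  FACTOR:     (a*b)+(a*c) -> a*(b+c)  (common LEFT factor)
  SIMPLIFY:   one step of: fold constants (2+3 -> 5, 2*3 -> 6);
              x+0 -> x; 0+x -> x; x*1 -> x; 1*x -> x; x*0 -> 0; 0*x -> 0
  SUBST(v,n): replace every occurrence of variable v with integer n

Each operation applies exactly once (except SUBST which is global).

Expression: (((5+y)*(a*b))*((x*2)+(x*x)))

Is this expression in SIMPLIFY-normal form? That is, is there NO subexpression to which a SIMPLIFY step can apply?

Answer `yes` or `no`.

Answer: yes

Derivation:
Expression: (((5+y)*(a*b))*((x*2)+(x*x)))
Scanning for simplifiable subexpressions (pre-order)...
  at root: (((5+y)*(a*b))*((x*2)+(x*x))) (not simplifiable)
  at L: ((5+y)*(a*b)) (not simplifiable)
  at LL: (5+y) (not simplifiable)
  at LR: (a*b) (not simplifiable)
  at R: ((x*2)+(x*x)) (not simplifiable)
  at RL: (x*2) (not simplifiable)
  at RR: (x*x) (not simplifiable)
Result: no simplifiable subexpression found -> normal form.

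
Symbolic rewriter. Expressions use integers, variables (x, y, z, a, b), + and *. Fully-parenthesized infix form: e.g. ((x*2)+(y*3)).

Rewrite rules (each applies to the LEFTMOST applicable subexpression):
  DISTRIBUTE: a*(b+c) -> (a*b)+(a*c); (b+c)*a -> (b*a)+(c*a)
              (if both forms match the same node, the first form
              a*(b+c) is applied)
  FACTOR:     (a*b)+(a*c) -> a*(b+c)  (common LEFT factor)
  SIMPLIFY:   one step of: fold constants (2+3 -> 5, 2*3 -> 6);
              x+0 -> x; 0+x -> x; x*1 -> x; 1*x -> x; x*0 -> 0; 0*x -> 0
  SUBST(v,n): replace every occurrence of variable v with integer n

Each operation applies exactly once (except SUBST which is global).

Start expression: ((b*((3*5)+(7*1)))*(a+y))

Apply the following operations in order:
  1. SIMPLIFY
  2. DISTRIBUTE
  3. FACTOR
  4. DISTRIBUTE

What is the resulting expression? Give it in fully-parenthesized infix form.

Answer: (((b*(15+(7*1)))*a)+((b*(15+(7*1)))*y))

Derivation:
Start: ((b*((3*5)+(7*1)))*(a+y))
Apply SIMPLIFY at LRL (target: (3*5)): ((b*((3*5)+(7*1)))*(a+y)) -> ((b*(15+(7*1)))*(a+y))
Apply DISTRIBUTE at root (target: ((b*(15+(7*1)))*(a+y))): ((b*(15+(7*1)))*(a+y)) -> (((b*(15+(7*1)))*a)+((b*(15+(7*1)))*y))
Apply FACTOR at root (target: (((b*(15+(7*1)))*a)+((b*(15+(7*1)))*y))): (((b*(15+(7*1)))*a)+((b*(15+(7*1)))*y)) -> ((b*(15+(7*1)))*(a+y))
Apply DISTRIBUTE at root (target: ((b*(15+(7*1)))*(a+y))): ((b*(15+(7*1)))*(a+y)) -> (((b*(15+(7*1)))*a)+((b*(15+(7*1)))*y))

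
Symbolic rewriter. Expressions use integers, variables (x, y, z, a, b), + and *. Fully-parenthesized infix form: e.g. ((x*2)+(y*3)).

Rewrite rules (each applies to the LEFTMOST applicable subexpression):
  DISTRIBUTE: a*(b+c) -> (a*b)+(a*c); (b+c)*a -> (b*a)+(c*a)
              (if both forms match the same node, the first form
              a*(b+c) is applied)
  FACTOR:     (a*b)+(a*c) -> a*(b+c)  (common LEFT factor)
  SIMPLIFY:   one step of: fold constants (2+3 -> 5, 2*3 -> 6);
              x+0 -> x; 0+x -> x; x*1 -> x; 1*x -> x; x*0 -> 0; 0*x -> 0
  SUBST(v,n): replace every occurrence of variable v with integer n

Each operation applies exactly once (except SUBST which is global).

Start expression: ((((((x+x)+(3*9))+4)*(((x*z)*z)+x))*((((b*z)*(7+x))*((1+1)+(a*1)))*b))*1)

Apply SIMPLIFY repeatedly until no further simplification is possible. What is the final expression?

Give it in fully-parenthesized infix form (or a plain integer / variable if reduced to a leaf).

Start: ((((((x+x)+(3*9))+4)*(((x*z)*z)+x))*((((b*z)*(7+x))*((1+1)+(a*1)))*b))*1)
Step 1: at root: ((((((x+x)+(3*9))+4)*(((x*z)*z)+x))*((((b*z)*(7+x))*((1+1)+(a*1)))*b))*1) -> (((((x+x)+(3*9))+4)*(((x*z)*z)+x))*((((b*z)*(7+x))*((1+1)+(a*1)))*b)); overall: ((((((x+x)+(3*9))+4)*(((x*z)*z)+x))*((((b*z)*(7+x))*((1+1)+(a*1)))*b))*1) -> (((((x+x)+(3*9))+4)*(((x*z)*z)+x))*((((b*z)*(7+x))*((1+1)+(a*1)))*b))
Step 2: at LLLR: (3*9) -> 27; overall: (((((x+x)+(3*9))+4)*(((x*z)*z)+x))*((((b*z)*(7+x))*((1+1)+(a*1)))*b)) -> (((((x+x)+27)+4)*(((x*z)*z)+x))*((((b*z)*(7+x))*((1+1)+(a*1)))*b))
Step 3: at RLRL: (1+1) -> 2; overall: (((((x+x)+27)+4)*(((x*z)*z)+x))*((((b*z)*(7+x))*((1+1)+(a*1)))*b)) -> (((((x+x)+27)+4)*(((x*z)*z)+x))*((((b*z)*(7+x))*(2+(a*1)))*b))
Step 4: at RLRR: (a*1) -> a; overall: (((((x+x)+27)+4)*(((x*z)*z)+x))*((((b*z)*(7+x))*(2+(a*1)))*b)) -> (((((x+x)+27)+4)*(((x*z)*z)+x))*((((b*z)*(7+x))*(2+a))*b))
Fixed point: (((((x+x)+27)+4)*(((x*z)*z)+x))*((((b*z)*(7+x))*(2+a))*b))

Answer: (((((x+x)+27)+4)*(((x*z)*z)+x))*((((b*z)*(7+x))*(2+a))*b))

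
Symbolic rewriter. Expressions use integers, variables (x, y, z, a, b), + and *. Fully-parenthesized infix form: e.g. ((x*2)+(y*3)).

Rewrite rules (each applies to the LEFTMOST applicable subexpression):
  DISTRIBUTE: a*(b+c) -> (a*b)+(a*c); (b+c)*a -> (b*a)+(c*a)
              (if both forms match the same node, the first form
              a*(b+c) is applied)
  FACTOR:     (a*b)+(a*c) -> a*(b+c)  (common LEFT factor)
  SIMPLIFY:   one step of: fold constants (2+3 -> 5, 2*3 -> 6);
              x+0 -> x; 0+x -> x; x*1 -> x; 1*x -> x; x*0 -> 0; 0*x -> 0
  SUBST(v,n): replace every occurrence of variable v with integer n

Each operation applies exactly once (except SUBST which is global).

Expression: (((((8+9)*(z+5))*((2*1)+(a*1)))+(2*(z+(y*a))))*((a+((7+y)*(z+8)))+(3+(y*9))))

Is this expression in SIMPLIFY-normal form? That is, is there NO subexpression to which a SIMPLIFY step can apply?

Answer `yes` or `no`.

Expression: (((((8+9)*(z+5))*((2*1)+(a*1)))+(2*(z+(y*a))))*((a+((7+y)*(z+8)))+(3+(y*9))))
Scanning for simplifiable subexpressions (pre-order)...
  at root: (((((8+9)*(z+5))*((2*1)+(a*1)))+(2*(z+(y*a))))*((a+((7+y)*(z+8)))+(3+(y*9)))) (not simplifiable)
  at L: ((((8+9)*(z+5))*((2*1)+(a*1)))+(2*(z+(y*a)))) (not simplifiable)
  at LL: (((8+9)*(z+5))*((2*1)+(a*1))) (not simplifiable)
  at LLL: ((8+9)*(z+5)) (not simplifiable)
  at LLLL: (8+9) (SIMPLIFIABLE)
  at LLLR: (z+5) (not simplifiable)
  at LLR: ((2*1)+(a*1)) (not simplifiable)
  at LLRL: (2*1) (SIMPLIFIABLE)
  at LLRR: (a*1) (SIMPLIFIABLE)
  at LR: (2*(z+(y*a))) (not simplifiable)
  at LRR: (z+(y*a)) (not simplifiable)
  at LRRR: (y*a) (not simplifiable)
  at R: ((a+((7+y)*(z+8)))+(3+(y*9))) (not simplifiable)
  at RL: (a+((7+y)*(z+8))) (not simplifiable)
  at RLR: ((7+y)*(z+8)) (not simplifiable)
  at RLRL: (7+y) (not simplifiable)
  at RLRR: (z+8) (not simplifiable)
  at RR: (3+(y*9)) (not simplifiable)
  at RRR: (y*9) (not simplifiable)
Found simplifiable subexpr at path LLLL: (8+9)
One SIMPLIFY step would give: ((((17*(z+5))*((2*1)+(a*1)))+(2*(z+(y*a))))*((a+((7+y)*(z+8)))+(3+(y*9))))
-> NOT in normal form.

Answer: no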